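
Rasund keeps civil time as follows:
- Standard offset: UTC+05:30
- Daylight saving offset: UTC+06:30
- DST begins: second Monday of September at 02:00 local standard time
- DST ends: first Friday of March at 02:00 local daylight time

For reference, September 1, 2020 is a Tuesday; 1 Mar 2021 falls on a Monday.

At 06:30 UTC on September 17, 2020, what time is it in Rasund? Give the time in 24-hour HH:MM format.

1 September 2020 is a Tuesday, so the first Monday is September 7 and the second is September 14.
1 March 2021 is a Monday, so the first Friday is March 5.
At the standard offset (UTC+05:30), 06:30 UTC + 5h30m = 12:00 Rasund standard time.
The standard-time date in Rasund, September 17, 2020, falls between 14 September 2020 and 5 March 2021, so daylight saving is in effect and Rasund is at UTC+06:30.
06:30 UTC + 6h30m = 13:00 local.

13:00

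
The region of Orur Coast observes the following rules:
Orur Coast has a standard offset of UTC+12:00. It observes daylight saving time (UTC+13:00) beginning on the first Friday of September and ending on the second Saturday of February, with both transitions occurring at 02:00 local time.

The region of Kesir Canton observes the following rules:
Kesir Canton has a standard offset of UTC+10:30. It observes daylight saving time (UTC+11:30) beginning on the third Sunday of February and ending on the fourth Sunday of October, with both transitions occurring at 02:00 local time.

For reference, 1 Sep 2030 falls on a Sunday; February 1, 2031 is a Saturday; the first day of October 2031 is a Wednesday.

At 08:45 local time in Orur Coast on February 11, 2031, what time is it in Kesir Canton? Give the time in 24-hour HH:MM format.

1 September 2030 is a Sunday, so the first Friday is September 6.
1 February 2031 is a Saturday, so the first Saturday is February 1 and the second is February 8.
February 11, 2031 does not fall between 6 September 2030 and 8 February 2031, so daylight saving is not in effect and Orur Coast is at UTC+12:00.
08:45 Orur Coast − 12h = 20:45 UTC (rolling into the previous day, 10 February 2031).
1 February 2031 is a Saturday, so the first Sunday is February 2 and the third is February 16.
1 October 2031 is a Wednesday, so the first Sunday is October 5 and the fourth is October 26.
At the standard offset (UTC+10:30), 20:45 UTC + 10h30m = 07:15 Kesir Canton standard time (rolling into the next day, 11 February 2031).
Daylight saving runs 16 February – 26 October; the standard-time date in Kesir Canton, February 11, 2031, is outside that window, so Kesir Canton is on standard time at UTC+10:30.
20:45 UTC + 10h30m = 07:15 Kesir Canton (rolling into the next day, 11 February 2031).

07:15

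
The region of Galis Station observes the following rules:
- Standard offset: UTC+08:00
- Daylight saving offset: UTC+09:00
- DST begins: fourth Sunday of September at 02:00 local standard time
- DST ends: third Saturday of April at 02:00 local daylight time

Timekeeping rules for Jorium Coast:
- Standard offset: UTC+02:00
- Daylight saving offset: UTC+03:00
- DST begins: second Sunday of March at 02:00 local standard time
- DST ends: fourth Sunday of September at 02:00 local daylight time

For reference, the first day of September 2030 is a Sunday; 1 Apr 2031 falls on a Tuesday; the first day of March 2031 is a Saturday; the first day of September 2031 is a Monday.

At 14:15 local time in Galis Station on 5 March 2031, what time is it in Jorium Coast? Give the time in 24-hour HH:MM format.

1 September 2030 is a Sunday, so the first Sunday is September 1 and the fourth is September 22.
1 April 2031 is a Tuesday, so the first Saturday is April 5 and the third is April 19.
Daylight saving runs 22 September 2030 – 19 April 2031; 5 March 2031 is inside that window, so Galis Station is at UTC+09:00.
14:15 Galis Station − 9h = 05:15 UTC.
1 March 2031 is a Saturday, so the first Sunday is March 2 and the second is March 9.
1 September 2031 is a Monday, so the first Sunday is September 7 and the fourth is September 28.
At the standard offset (UTC+02:00), 05:15 UTC + 2h = 07:15 Jorium Coast standard time.
The standard-time date in Jorium Coast, 5 March 2031, does not fall between 9 March and 28 September, so daylight saving is not in effect and Jorium Coast is at UTC+02:00.
05:15 UTC + 2h = 07:15 Jorium Coast.

07:15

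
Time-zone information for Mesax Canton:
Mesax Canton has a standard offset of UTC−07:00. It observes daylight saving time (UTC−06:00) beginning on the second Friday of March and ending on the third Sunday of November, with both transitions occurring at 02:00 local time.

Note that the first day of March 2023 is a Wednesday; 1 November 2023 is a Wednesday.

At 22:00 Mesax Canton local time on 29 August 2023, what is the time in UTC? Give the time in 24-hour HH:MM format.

04:00

1 March 2023 is a Wednesday, so the first Friday is March 3 and the second is March 10.
1 November 2023 is a Wednesday, so the first Sunday is November 5 and the third is November 19.
29 August 2023 lies within the daylight-saving period (10 March – 19 November), so Mesax Canton is on daylight time, UTC−06:00.
22:00 local + 6h = 04:00 UTC (rolling into the next day, 30 August 2023).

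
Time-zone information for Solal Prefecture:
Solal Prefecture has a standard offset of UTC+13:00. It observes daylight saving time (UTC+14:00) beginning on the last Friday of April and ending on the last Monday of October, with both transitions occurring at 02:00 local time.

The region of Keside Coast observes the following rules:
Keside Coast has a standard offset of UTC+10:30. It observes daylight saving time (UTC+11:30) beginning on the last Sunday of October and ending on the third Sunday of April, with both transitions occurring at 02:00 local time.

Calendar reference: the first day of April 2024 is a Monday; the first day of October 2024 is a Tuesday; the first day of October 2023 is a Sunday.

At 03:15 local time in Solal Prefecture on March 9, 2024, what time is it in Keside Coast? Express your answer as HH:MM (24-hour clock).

01:45

1 April 2024 is a Monday, so Fridays fall on 5, 12, 19, 26; the last is April 26.
1 October 2024 is a Tuesday, so Mondays fall on 7, 14, 21, 28; the last is October 28.
Daylight saving runs 26 April – 28 October; March 9, 2024 is outside that window, so Solal Prefecture is on standard time at UTC+13:00.
03:15 Solal Prefecture − 13h = 14:15 UTC (rolling into the previous day, 8 March 2024).
1 October 2023 is a Sunday, so Sundays fall on 1, 8, 15, 22, 29; the last is October 29.
1 April 2024 is a Monday, so the first Sunday is April 7 and the third is April 21.
At the standard offset (UTC+10:30), 14:15 UTC + 10h30m = 00:45 Keside Coast standard time (rolling into the next day, 9 March 2024).
The standard-time date in Keside Coast, March 9, 2024, lies within the daylight-saving period (29 October 2023 – 21 April 2024), so Keside Coast is on daylight time, UTC+11:30.
14:15 UTC + 11h30m = 01:45 Keside Coast (rolling into the next day, 9 March 2024).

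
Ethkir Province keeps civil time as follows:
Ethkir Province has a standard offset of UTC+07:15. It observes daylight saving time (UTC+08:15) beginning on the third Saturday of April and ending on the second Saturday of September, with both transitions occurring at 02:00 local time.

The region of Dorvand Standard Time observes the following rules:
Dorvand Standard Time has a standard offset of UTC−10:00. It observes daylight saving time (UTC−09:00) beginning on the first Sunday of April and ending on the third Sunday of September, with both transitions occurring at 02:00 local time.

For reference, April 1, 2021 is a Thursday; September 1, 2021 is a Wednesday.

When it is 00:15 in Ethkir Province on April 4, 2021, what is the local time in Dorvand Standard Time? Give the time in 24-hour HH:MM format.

1 April 2021 is a Thursday, so the first Saturday is April 3 and the third is April 17.
1 September 2021 is a Wednesday, so the first Saturday is September 4 and the second is September 11.
April 4, 2021 does not fall between 17 April and 11 September, so daylight saving is not in effect and Ethkir Province is at UTC+07:15.
00:15 Ethkir Province − 7h15m = 17:00 UTC (rolling into the previous day, 3 April 2021).
1 April 2021 is a Thursday, so the first Sunday is April 4.
1 September 2021 is a Wednesday, so the first Sunday is September 5 and the third is September 19.
At the standard offset (UTC−10:00), 17:00 UTC − 10h = 07:00 Dorvand Standard Time standard time.
The standard-time date in Dorvand Standard Time, April 3, 2021, is outside the daylight-saving period (4 April – 19 September), so Dorvand Standard Time is on standard time, UTC−10:00.
17:00 UTC − 10h = 07:00 Dorvand Standard Time.

07:00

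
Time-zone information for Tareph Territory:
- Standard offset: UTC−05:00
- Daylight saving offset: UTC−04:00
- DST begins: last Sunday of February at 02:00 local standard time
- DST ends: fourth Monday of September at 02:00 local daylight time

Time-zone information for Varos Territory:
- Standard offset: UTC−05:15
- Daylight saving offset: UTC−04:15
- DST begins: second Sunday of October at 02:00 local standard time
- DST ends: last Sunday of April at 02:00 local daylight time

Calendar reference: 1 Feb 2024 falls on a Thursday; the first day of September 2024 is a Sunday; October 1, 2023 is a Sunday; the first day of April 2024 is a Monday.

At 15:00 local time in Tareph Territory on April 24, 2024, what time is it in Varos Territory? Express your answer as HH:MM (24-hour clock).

14:45

1 February 2024 is a Thursday, so Sundays fall on 4, 11, 18, 25; the last is February 25.
1 September 2024 is a Sunday, so the first Monday is September 2 and the fourth is September 23.
April 24, 2024 falls between 25 February and 23 September, so daylight saving is in effect and Tareph Territory is at UTC−04:00.
15:00 Tareph Territory + 4h = 19:00 UTC.
1 October 2023 is a Sunday, so the first Sunday is October 1 and the second is October 8.
1 April 2024 is a Monday, so Sundays fall on 7, 14, 21, 28; the last is April 28.
At the standard offset (UTC−05:15), 19:00 UTC − 5h15m = 13:45 Varos Territory standard time.
The standard-time date in Varos Territory, April 24, 2024, lies within the daylight-saving period (8 October 2023 – 28 April 2024), so Varos Territory is on daylight time, UTC−04:15.
19:00 UTC − 4h15m = 14:45 Varos Territory.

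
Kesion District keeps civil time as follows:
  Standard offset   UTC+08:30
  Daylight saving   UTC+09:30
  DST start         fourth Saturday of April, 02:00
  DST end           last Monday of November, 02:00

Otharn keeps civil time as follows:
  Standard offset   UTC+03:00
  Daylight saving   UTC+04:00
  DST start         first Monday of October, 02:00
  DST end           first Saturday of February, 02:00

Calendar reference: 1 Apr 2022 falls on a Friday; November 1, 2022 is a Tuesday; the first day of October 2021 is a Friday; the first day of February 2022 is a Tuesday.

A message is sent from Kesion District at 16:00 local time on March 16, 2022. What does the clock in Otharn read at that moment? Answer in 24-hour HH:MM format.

1 April 2022 is a Friday, so the first Saturday is April 2 and the fourth is April 23.
1 November 2022 is a Tuesday, so Mondays fall on 7, 14, 21, 28; the last is November 28.
March 16, 2022 does not fall between 23 April and 28 November, so daylight saving is not in effect and Kesion District is at UTC+08:30.
16:00 Kesion District − 8h30m = 07:30 UTC.
1 October 2021 is a Friday, so the first Monday is October 4.
1 February 2022 is a Tuesday, so the first Saturday is February 5.
At the standard offset (UTC+03:00), 07:30 UTC + 3h = 10:30 Otharn standard time.
The standard-time date in Otharn, March 16, 2022, does not fall between 4 October 2021 and 5 February 2022, so daylight saving is not in effect and Otharn is at UTC+03:00.
07:30 UTC + 3h = 10:30 Otharn.

10:30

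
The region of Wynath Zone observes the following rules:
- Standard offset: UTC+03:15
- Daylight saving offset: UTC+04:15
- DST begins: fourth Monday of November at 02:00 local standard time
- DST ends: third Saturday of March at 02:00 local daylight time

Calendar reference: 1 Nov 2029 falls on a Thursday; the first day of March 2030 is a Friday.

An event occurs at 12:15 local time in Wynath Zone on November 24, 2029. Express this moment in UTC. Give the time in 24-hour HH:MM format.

09:00

1 November 2029 is a Thursday, so the first Monday is November 5 and the fourth is November 26.
1 March 2030 is a Friday, so the first Saturday is March 2 and the third is March 16.
Daylight saving runs 26 November 2029 – 16 March 2030; November 24, 2029 is outside that window, so Wynath Zone is on standard time at UTC+03:15.
12:15 local − 3h15m = 09:00 UTC.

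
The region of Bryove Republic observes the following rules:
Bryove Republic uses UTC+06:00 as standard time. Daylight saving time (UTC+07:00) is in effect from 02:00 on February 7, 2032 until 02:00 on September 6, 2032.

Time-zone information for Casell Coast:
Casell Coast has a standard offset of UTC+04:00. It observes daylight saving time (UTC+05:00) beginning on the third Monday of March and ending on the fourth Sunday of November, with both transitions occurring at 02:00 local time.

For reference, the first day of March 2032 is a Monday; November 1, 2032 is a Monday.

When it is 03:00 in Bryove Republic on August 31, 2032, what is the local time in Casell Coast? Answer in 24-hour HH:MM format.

01:00

Daylight saving runs 7 February – 6 September; August 31, 2032 is inside that window, so Bryove Republic is at UTC+07:00.
03:00 Bryove Republic − 7h = 20:00 UTC (rolling into the previous day, 30 August 2032).
1 March 2032 is a Monday, so the first Monday is March 1 and the third is March 15.
1 November 2032 is a Monday, so the first Sunday is November 7 and the fourth is November 28.
At the standard offset (UTC+04:00), 20:00 UTC + 4h = 00:00 Casell Coast standard time (rolling into the next day, 31 August 2032).
The standard-time date in Casell Coast, August 31, 2032, falls between 15 March and 28 November, so daylight saving is in effect and Casell Coast is at UTC+05:00.
20:00 UTC + 5h = 01:00 Casell Coast (rolling into the next day, 31 August 2032).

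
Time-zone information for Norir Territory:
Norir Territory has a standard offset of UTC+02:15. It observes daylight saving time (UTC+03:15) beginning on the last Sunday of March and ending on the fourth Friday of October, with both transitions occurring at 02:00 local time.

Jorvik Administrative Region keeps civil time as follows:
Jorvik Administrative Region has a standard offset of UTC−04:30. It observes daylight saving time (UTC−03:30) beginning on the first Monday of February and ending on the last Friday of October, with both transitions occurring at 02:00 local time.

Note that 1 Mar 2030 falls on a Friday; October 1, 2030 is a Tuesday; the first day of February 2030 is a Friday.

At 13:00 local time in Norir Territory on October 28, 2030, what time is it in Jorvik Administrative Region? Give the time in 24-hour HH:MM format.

1 March 2030 is a Friday, so Sundays fall on 3, 10, 17, 24, 31; the last is March 31.
1 October 2030 is a Tuesday, so the first Friday is October 4 and the fourth is October 25.
October 28, 2030 does not fall between 31 March and 25 October, so daylight saving is not in effect and Norir Territory is at UTC+02:15.
13:00 Norir Territory − 2h15m = 10:45 UTC.
1 February 2030 is a Friday, so the first Monday is February 4.
1 October 2030 is a Tuesday, so Fridays fall on 4, 11, 18, 25; the last is October 25.
At the standard offset (UTC−04:30), 10:45 UTC − 4h30m = 06:15 Jorvik Administrative Region standard time.
Daylight saving runs 4 February – 25 October; the standard-time date in Jorvik Administrative Region, October 28, 2030, is outside that window, so Jorvik Administrative Region is on standard time at UTC−04:30.
10:45 UTC − 4h30m = 06:15 Jorvik Administrative Region.

06:15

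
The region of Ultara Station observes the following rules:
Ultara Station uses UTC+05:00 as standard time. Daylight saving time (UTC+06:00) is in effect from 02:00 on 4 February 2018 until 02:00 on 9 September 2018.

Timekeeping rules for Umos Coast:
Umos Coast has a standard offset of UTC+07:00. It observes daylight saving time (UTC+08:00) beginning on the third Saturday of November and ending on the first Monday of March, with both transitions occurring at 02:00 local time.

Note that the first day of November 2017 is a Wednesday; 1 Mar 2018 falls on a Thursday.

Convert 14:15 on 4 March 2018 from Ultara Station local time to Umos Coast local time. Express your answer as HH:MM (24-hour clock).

16:15

4 March 2018 lies within the daylight-saving period (4 February – 9 September), so Ultara Station is on daylight time, UTC+06:00.
14:15 Ultara Station − 6h = 08:15 UTC.
1 November 2017 is a Wednesday, so the first Saturday is November 4 and the third is November 18.
1 March 2018 is a Thursday, so the first Monday is March 5.
At the standard offset (UTC+07:00), 08:15 UTC + 7h = 15:15 Umos Coast standard time.
The standard-time date in Umos Coast, 4 March 2018, falls between 18 November 2017 and 5 March 2018, so daylight saving is in effect and Umos Coast is at UTC+08:00.
08:15 UTC + 8h = 16:15 Umos Coast.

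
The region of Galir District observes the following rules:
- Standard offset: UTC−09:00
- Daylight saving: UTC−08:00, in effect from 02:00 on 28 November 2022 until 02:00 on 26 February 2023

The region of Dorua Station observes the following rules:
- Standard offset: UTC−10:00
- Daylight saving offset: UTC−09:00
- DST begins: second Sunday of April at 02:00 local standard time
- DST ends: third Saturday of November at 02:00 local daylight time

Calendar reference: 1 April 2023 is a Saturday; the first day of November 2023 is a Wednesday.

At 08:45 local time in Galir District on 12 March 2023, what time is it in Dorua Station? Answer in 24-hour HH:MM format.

07:45

12 March 2023 is outside the daylight-saving period (28 November 2022 – 26 February 2023), so Galir District is on standard time, UTC−09:00.
08:45 Galir District + 9h = 17:45 UTC.
1 April 2023 is a Saturday, so the first Sunday is April 2 and the second is April 9.
1 November 2023 is a Wednesday, so the first Saturday is November 4 and the third is November 18.
At the standard offset (UTC−10:00), 17:45 UTC − 10h = 07:45 Dorua Station standard time.
The standard-time date in Dorua Station, 12 March 2023, does not fall between 9 April and 18 November, so daylight saving is not in effect and Dorua Station is at UTC−10:00.
17:45 UTC − 10h = 07:45 Dorua Station.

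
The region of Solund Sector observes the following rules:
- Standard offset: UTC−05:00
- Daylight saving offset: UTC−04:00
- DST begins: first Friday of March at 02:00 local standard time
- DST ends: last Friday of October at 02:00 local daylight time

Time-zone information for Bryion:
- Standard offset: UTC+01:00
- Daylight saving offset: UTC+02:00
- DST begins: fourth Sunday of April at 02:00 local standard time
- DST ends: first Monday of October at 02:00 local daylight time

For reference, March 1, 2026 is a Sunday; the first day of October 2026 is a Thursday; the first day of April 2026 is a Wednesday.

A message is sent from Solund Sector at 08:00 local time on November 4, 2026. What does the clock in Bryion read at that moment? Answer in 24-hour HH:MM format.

14:00

1 March 2026 is a Sunday, so the first Friday is March 6.
1 October 2026 is a Thursday, so Fridays fall on 2, 9, 16, 23, 30; the last is October 30.
Daylight saving runs 6 March – 30 October; November 4, 2026 is outside that window, so Solund Sector is on standard time at UTC−05:00.
08:00 Solund Sector + 5h = 13:00 UTC.
1 April 2026 is a Wednesday, so the first Sunday is April 5 and the fourth is April 26.
1 October 2026 is a Thursday, so the first Monday is October 5.
At the standard offset (UTC+01:00), 13:00 UTC + 1h = 14:00 Bryion standard time.
The standard-time date in Bryion, November 4, 2026, is outside the daylight-saving period (26 April – 5 October), so Bryion is on standard time, UTC+01:00.
13:00 UTC + 1h = 14:00 Bryion.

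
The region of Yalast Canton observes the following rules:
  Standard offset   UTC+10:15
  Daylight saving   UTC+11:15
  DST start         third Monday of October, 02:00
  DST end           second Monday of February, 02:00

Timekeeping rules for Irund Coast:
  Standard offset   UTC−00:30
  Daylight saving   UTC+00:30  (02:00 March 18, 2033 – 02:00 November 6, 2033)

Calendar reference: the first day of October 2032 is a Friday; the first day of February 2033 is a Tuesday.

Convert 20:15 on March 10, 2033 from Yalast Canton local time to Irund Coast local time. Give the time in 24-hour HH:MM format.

1 October 2032 is a Friday, so the first Monday is October 4 and the third is October 18.
1 February 2033 is a Tuesday, so the first Monday is February 7 and the second is February 14.
March 10, 2033 is outside the daylight-saving period (18 October 2032 – 14 February 2033), so Yalast Canton is on standard time, UTC+10:15.
20:15 Yalast Canton − 10h15m = 10:00 UTC.
At the standard offset (UTC−00:30), 10:00 UTC − 0h30m = 09:30 Irund Coast standard time.
The standard-time date in Irund Coast, March 10, 2033, is outside the daylight-saving period (18 March – 6 November), so Irund Coast is on standard time, UTC−00:30.
10:00 UTC − 0h30m = 09:30 Irund Coast.

09:30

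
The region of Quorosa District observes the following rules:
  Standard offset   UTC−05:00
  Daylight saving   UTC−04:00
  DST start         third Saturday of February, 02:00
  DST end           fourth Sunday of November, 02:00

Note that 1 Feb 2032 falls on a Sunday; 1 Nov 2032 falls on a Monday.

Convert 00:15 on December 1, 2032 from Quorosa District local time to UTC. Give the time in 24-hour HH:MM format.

05:15

1 February 2032 is a Sunday, so the first Saturday is February 7 and the third is February 21.
1 November 2032 is a Monday, so the first Sunday is November 7 and the fourth is November 28.
December 1, 2032 does not fall between 21 February and 28 November, so daylight saving is not in effect and Quorosa District is at UTC−05:00.
00:15 local + 5h = 05:15 UTC.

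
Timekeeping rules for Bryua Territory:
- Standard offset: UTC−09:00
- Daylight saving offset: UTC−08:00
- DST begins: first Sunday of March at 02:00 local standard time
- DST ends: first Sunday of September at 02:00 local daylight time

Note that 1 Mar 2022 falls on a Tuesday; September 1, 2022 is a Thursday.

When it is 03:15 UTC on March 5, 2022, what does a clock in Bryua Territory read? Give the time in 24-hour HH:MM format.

18:15

1 March 2022 is a Tuesday, so the first Sunday is March 6.
1 September 2022 is a Thursday, so the first Sunday is September 4.
At the standard offset (UTC−09:00), 03:15 UTC − 9h = 18:15 Bryua Territory standard time (rolling into the previous day, 4 March 2022).
The standard-time date in Bryua Territory, March 4, 2022, is outside the daylight-saving period (6 March – 4 September), so Bryua Territory is on standard time, UTC−09:00.
03:15 UTC − 9h = 18:15 local (rolling into the previous day, 4 March 2022).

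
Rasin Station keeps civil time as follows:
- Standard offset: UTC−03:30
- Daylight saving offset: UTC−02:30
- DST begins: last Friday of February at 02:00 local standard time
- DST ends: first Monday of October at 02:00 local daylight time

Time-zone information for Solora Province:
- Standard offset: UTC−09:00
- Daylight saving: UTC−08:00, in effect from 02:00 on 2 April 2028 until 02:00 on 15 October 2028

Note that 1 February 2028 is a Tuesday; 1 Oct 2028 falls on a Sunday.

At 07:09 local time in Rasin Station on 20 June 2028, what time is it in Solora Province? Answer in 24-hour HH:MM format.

01:39

1 February 2028 is a Tuesday, so Fridays fall on 4, 11, 18, 25; the last is February 25.
1 October 2028 is a Sunday, so the first Monday is October 2.
20 June 2028 falls between 25 February and 2 October, so daylight saving is in effect and Rasin Station is at UTC−02:30.
07:09 Rasin Station + 2h30m = 09:39 UTC.
At the standard offset (UTC−09:00), 09:39 UTC − 9h = 00:39 Solora Province standard time.
The standard-time date in Solora Province, 20 June 2028, falls between 2 April and 15 October, so daylight saving is in effect and Solora Province is at UTC−08:00.
09:39 UTC − 8h = 01:39 Solora Province.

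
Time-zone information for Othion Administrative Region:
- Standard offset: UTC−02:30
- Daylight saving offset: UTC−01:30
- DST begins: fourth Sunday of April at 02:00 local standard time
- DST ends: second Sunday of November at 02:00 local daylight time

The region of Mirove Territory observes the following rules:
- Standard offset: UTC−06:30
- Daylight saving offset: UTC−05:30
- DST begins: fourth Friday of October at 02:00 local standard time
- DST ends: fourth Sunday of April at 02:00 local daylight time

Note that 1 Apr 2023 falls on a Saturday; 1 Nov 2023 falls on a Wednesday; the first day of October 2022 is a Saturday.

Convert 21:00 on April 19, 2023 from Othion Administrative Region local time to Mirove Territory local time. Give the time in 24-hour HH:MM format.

1 April 2023 is a Saturday, so the first Sunday is April 2 and the fourth is April 23.
1 November 2023 is a Wednesday, so the first Sunday is November 5 and the second is November 12.
Daylight saving runs 23 April – 12 November; April 19, 2023 is outside that window, so Othion Administrative Region is on standard time at UTC−02:30.
21:00 Othion Administrative Region + 2h30m = 23:30 UTC.
1 October 2022 is a Saturday, so the first Friday is October 7 and the fourth is October 28.
1 April 2023 is a Saturday, so the first Sunday is April 2 and the fourth is April 23.
At the standard offset (UTC−06:30), 23:30 UTC − 6h30m = 17:00 Mirove Territory standard time.
The standard-time date in Mirove Territory, April 19, 2023, lies within the daylight-saving period (28 October 2022 – 23 April 2023), so Mirove Territory is on daylight time, UTC−05:30.
23:30 UTC − 5h30m = 18:00 Mirove Territory.

18:00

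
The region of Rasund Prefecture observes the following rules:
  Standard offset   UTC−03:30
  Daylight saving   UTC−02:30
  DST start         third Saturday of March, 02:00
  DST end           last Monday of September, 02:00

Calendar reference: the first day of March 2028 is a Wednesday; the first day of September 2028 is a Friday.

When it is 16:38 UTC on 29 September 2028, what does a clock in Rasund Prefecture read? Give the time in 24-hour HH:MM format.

1 March 2028 is a Wednesday, so the first Saturday is March 4 and the third is March 18.
1 September 2028 is a Friday, so Mondays fall on 4, 11, 18, 25; the last is September 25.
At the standard offset (UTC−03:30), 16:38 UTC − 3h30m = 13:08 Rasund Prefecture standard time.
The standard-time date in Rasund Prefecture, 29 September 2028, is outside the daylight-saving period (18 March – 25 September), so Rasund Prefecture is on standard time, UTC−03:30.
16:38 UTC − 3h30m = 13:08 local.

13:08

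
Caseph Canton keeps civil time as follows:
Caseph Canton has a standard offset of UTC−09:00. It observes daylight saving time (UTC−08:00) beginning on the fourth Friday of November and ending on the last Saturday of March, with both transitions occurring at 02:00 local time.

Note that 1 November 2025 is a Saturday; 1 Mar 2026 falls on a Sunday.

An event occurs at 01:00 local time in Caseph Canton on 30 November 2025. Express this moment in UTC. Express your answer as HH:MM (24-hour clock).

1 November 2025 is a Saturday, so the first Friday is November 7 and the fourth is November 28.
1 March 2026 is a Sunday, so Saturdays fall on 7, 14, 21, 28; the last is March 28.
Daylight saving runs 28 November 2025 – 28 March 2026; 30 November 2025 is inside that window, so Caseph Canton is at UTC−08:00.
01:00 local + 8h = 09:00 UTC.

09:00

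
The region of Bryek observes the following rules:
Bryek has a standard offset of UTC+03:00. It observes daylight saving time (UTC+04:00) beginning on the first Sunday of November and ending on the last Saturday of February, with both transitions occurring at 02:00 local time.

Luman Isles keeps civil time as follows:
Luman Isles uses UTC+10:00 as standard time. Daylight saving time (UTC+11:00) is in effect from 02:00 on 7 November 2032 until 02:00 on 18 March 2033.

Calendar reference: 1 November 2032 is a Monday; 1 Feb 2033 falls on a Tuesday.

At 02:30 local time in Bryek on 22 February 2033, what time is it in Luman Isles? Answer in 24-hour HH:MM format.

1 November 2032 is a Monday, so the first Sunday is November 7.
1 February 2033 is a Tuesday, so Saturdays fall on 5, 12, 19, 26; the last is February 26.
22 February 2033 lies within the daylight-saving period (7 November 2032 – 26 February 2033), so Bryek is on daylight time, UTC+04:00.
02:30 Bryek − 4h = 22:30 UTC (rolling into the previous day, 21 February 2033).
At the standard offset (UTC+10:00), 22:30 UTC + 10h = 08:30 Luman Isles standard time (rolling into the next day, 22 February 2033).
The standard-time date in Luman Isles, 22 February 2033, falls between 7 November 2032 and 18 March 2033, so daylight saving is in effect and Luman Isles is at UTC+11:00.
22:30 UTC + 11h = 09:30 Luman Isles (rolling into the next day, 22 February 2033).

09:30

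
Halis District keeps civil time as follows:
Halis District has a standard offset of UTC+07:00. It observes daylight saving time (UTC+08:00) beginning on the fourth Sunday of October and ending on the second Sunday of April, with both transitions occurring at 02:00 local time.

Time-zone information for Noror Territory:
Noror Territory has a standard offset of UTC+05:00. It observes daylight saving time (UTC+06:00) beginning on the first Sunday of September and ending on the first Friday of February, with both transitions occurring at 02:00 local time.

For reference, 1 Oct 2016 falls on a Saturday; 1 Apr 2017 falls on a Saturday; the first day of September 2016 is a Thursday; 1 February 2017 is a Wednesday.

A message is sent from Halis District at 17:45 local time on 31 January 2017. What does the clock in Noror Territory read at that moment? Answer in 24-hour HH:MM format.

15:45

1 October 2016 is a Saturday, so the first Sunday is October 2 and the fourth is October 23.
1 April 2017 is a Saturday, so the first Sunday is April 2 and the second is April 9.
31 January 2017 falls between 23 October 2016 and 9 April 2017, so daylight saving is in effect and Halis District is at UTC+08:00.
17:45 Halis District − 8h = 09:45 UTC.
1 September 2016 is a Thursday, so the first Sunday is September 4.
1 February 2017 is a Wednesday, so the first Friday is February 3.
At the standard offset (UTC+05:00), 09:45 UTC + 5h = 14:45 Noror Territory standard time.
The standard-time date in Noror Territory, 31 January 2017, lies within the daylight-saving period (4 September 2016 – 3 February 2017), so Noror Territory is on daylight time, UTC+06:00.
09:45 UTC + 6h = 15:45 Noror Territory.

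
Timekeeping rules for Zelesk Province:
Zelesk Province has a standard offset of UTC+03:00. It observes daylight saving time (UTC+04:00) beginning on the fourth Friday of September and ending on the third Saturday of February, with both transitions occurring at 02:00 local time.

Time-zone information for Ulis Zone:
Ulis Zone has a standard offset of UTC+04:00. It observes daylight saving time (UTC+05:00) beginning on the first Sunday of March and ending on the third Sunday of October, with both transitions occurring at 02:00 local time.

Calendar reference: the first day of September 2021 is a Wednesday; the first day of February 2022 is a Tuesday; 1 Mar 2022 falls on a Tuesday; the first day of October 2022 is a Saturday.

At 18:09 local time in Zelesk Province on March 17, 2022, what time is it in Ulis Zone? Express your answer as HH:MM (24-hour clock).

20:09

1 September 2021 is a Wednesday, so the first Friday is September 3 and the fourth is September 24.
1 February 2022 is a Tuesday, so the first Saturday is February 5 and the third is February 19.
March 17, 2022 is outside the daylight-saving period (24 September 2021 – 19 February 2022), so Zelesk Province is on standard time, UTC+03:00.
18:09 Zelesk Province − 3h = 15:09 UTC.
1 March 2022 is a Tuesday, so the first Sunday is March 6.
1 October 2022 is a Saturday, so the first Sunday is October 2 and the third is October 16.
At the standard offset (UTC+04:00), 15:09 UTC + 4h = 19:09 Ulis Zone standard time.
Daylight saving runs 6 March – 16 October; the standard-time date in Ulis Zone, March 17, 2022, is inside that window, so Ulis Zone is at UTC+05:00.
15:09 UTC + 5h = 20:09 Ulis Zone.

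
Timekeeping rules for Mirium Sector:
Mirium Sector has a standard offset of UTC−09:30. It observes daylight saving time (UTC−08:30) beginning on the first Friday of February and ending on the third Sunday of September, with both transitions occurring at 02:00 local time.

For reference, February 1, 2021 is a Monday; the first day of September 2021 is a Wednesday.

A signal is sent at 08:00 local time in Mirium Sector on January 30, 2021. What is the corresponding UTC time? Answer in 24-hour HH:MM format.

1 February 2021 is a Monday, so the first Friday is February 5.
1 September 2021 is a Wednesday, so the first Sunday is September 5 and the third is September 19.
Daylight saving runs 5 February – 19 September; January 30, 2021 is outside that window, so Mirium Sector is on standard time at UTC−09:30.
08:00 local + 9h30m = 17:30 UTC.

17:30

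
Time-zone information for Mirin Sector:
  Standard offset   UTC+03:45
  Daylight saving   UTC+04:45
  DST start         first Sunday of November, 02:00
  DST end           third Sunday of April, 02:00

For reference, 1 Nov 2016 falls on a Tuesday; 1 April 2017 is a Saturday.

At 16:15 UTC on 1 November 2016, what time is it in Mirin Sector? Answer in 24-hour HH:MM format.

20:00

1 November 2016 is a Tuesday, so the first Sunday is November 6.
1 April 2017 is a Saturday, so the first Sunday is April 2 and the third is April 16.
At the standard offset (UTC+03:45), 16:15 UTC + 3h45m = 20:00 Mirin Sector standard time.
The standard-time date in Mirin Sector, 1 November 2016, does not fall between 6 November 2016 and 16 April 2017, so daylight saving is not in effect and Mirin Sector is at UTC+03:45.
16:15 UTC + 3h45m = 20:00 local.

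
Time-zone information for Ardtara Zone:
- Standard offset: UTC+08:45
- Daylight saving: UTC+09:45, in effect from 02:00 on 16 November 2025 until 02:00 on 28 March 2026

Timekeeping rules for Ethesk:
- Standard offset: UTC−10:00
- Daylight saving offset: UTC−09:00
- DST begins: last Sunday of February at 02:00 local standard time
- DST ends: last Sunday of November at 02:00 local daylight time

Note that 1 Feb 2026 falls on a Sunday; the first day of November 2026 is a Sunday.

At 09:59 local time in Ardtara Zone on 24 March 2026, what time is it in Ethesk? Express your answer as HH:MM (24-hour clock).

15:14

24 March 2026 falls between 16 November 2025 and 28 March 2026, so daylight saving is in effect and Ardtara Zone is at UTC+09:45.
09:59 Ardtara Zone − 9h45m = 00:14 UTC.
1 February 2026 is a Sunday, so Sundays fall on 1, 8, 15, 22; the last is February 22.
1 November 2026 is a Sunday, so Sundays fall on 1, 8, 15, 22, 29; the last is November 29.
At the standard offset (UTC−10:00), 00:14 UTC − 10h = 14:14 Ethesk standard time (rolling into the previous day, 23 March 2026).
Daylight saving runs 22 February – 29 November; the standard-time date in Ethesk, 23 March 2026, is inside that window, so Ethesk is at UTC−09:00.
00:14 UTC − 9h = 15:14 Ethesk (rolling into the previous day, 23 March 2026).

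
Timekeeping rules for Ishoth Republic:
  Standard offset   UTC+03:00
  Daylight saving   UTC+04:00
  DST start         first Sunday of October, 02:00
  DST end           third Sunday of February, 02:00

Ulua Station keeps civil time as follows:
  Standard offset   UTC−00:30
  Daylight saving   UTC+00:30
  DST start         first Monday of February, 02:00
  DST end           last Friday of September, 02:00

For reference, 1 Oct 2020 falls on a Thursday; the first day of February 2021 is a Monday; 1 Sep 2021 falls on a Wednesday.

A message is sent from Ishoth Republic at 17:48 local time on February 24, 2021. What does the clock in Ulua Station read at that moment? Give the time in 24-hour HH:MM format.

1 October 2020 is a Thursday, so the first Sunday is October 4.
1 February 2021 is a Monday, so the first Sunday is February 7 and the third is February 21.
February 24, 2021 does not fall between 4 October 2020 and 21 February 2021, so daylight saving is not in effect and Ishoth Republic is at UTC+03:00.
17:48 Ishoth Republic − 3h = 14:48 UTC.
1 February 2021 is a Monday, so the first Monday is February 1.
1 September 2021 is a Wednesday, so Fridays fall on 3, 10, 17, 24; the last is September 24.
At the standard offset (UTC−00:30), 14:48 UTC − 0h30m = 14:18 Ulua Station standard time.
The standard-time date in Ulua Station, February 24, 2021, lies within the daylight-saving period (1 February – 24 September), so Ulua Station is on daylight time, UTC+00:30.
14:48 UTC + 0h30m = 15:18 Ulua Station.

15:18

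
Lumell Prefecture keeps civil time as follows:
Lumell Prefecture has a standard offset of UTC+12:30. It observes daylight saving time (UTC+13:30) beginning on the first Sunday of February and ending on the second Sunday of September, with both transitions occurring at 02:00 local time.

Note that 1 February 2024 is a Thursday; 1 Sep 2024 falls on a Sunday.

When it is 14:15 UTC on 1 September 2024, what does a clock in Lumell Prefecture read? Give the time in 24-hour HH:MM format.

1 February 2024 is a Thursday, so the first Sunday is February 4.
1 September 2024 is a Sunday, so the first Sunday is September 1 and the second is September 8.
At the standard offset (UTC+12:30), 14:15 UTC + 12h30m = 02:45 Lumell Prefecture standard time (rolling into the next day, 2 September 2024).
Daylight saving runs 4 February – 8 September; the standard-time date in Lumell Prefecture, 2 September 2024, is inside that window, so Lumell Prefecture is at UTC+13:30.
14:15 UTC + 13h30m = 03:45 local (rolling into the next day, 2 September 2024).

03:45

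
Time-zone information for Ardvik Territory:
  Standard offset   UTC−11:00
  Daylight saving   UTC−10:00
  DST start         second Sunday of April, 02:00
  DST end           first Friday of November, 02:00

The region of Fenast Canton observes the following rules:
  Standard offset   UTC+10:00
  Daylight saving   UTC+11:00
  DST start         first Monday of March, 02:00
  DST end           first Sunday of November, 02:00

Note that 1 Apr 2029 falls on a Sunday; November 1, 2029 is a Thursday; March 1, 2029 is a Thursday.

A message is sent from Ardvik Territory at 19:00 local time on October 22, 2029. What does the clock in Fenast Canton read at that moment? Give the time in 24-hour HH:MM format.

16:00

1 April 2029 is a Sunday, so the first Sunday is April 1 and the second is April 8.
1 November 2029 is a Thursday, so the first Friday is November 2.
Daylight saving runs 8 April – 2 November; October 22, 2029 is inside that window, so Ardvik Territory is at UTC−10:00.
19:00 Ardvik Territory + 10h = 05:00 UTC (rolling into the next day, 23 October 2029).
1 March 2029 is a Thursday, so the first Monday is March 5.
1 November 2029 is a Thursday, so the first Sunday is November 4.
At the standard offset (UTC+10:00), 05:00 UTC + 10h = 15:00 Fenast Canton standard time.
Daylight saving runs 5 March – 4 November; the standard-time date in Fenast Canton, October 23, 2029, is inside that window, so Fenast Canton is at UTC+11:00.
05:00 UTC + 11h = 16:00 Fenast Canton.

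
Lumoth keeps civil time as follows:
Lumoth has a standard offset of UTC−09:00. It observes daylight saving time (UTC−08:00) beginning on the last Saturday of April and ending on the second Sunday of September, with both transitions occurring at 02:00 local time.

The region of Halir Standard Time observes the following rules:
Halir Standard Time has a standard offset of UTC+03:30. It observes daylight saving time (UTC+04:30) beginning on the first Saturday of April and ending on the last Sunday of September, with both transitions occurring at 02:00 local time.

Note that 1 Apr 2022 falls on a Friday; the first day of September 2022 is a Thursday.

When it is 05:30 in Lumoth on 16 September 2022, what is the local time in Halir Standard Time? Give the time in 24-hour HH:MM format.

1 April 2022 is a Friday, so Saturdays fall on 2, 9, 16, 23, 30; the last is April 30.
1 September 2022 is a Thursday, so the first Sunday is September 4 and the second is September 11.
Daylight saving runs 30 April – 11 September; 16 September 2022 is outside that window, so Lumoth is on standard time at UTC−09:00.
05:30 Lumoth + 9h = 14:30 UTC.
1 April 2022 is a Friday, so the first Saturday is April 2.
1 September 2022 is a Thursday, so Sundays fall on 4, 11, 18, 25; the last is September 25.
At the standard offset (UTC+03:30), 14:30 UTC + 3h30m = 18:00 Halir Standard Time standard time.
The standard-time date in Halir Standard Time, 16 September 2022, falls between 2 April and 25 September, so daylight saving is in effect and Halir Standard Time is at UTC+04:30.
14:30 UTC + 4h30m = 19:00 Halir Standard Time.

19:00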